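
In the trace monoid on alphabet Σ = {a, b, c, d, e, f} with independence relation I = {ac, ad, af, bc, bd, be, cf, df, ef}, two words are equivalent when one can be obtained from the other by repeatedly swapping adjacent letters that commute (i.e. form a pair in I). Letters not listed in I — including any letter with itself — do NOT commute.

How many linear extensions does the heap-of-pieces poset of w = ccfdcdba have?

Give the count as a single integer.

drop 0:c onto floor
drop 1:c onto {0:c}
drop 2:f onto floor
drop 3:d onto {1:c}
drop 4:c onto {3:d}
drop 5:d onto {4:c}
drop 6:b onto {2:f}
drop 7:a onto {6:b}
ground layer = {0:c, 2:f}
drop-orders for the pieces not yet dropped (sum over which currently-grounded one goes next):
  1 to go: {5} 1  {7} 1
  2 to go: {4,5} 1  {5,7} 2  {6,7} 1
  3 to go: {2,6,7} 1  {3,4,5} 1  {4,5,7} 3  {5,6,7} 3
  4 to go: {1,3,4,5} 1  {2,5,6,7} 4  {3,4,5,7} 4  {4,5,6,7} 6
  5 to go: {0,1,3,4,5} 1  {1,3,4,5,7} 5  {2,4,5,6,7} 10  {3,4,5,6,7} 10
  6 to go: {0,1,3,4,5,7} 6  {1,3,4,5,6,7} 15  {2,3,4,5,6,7} 20
  if 0:c drops first: 35 orders
  if 2:f drops first: 21 orders
heap linearizations: 56

56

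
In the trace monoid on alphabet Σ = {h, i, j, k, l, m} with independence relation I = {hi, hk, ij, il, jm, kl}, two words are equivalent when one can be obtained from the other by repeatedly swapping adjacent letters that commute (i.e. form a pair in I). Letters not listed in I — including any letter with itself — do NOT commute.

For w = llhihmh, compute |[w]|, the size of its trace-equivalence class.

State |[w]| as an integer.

5

#0=l has no predecessor
#1=l depends on [0:l]
#2=h depends on [1:l]
#3=i has no predecessor
#4=h depends on [2:h]
#5=m depends on [3:i, 4:h]
#6=h depends on [5:m]
sources: [0:l, 3:i]
N(rest) = Σ N(rest − s) over sources s of rest; N(one piece) = 1:
  size 1 → [6]=1
  size 2 → [5,6]=1
  size 3 → [3,5,6]=1  [4,5,6]=1
  size 4 → [2,4,5,6]=1  [3,4,5,6]=2
  size 5 → [1,2,4,5,6]=1  [2,3,4,5,6]=3
  first=0(l) contributes 4
  first=3(i) contributes 1
|[w]| = 5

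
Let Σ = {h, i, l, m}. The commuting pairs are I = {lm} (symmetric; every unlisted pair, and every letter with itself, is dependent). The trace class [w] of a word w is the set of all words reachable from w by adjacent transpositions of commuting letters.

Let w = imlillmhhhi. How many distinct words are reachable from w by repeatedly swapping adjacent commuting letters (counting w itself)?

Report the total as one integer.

6

piece 0:i — minimal
piece 1:m rests on {0:i}
piece 2:l rests on {0:i}
piece 3:i rests on {1:m, 2:l}
piece 4:l rests on {3:i}
piece 5:l rests on {4:l}
piece 6:m rests on {3:i}
piece 7:h rests on {5:l, 6:m}
piece 8:h rests on {7:h}
piece 9:h rests on {8:h}
piece 10:i rests on {9:h}
minimal pieces: {0:i}
ways to finish when only these pieces remain (= sum over removing one remaining piece with nothing left below it):
  1 left: {10}→1
  2 left: {9,10}→1
  3 left: {8,9,10}→1
  4 left: {7,8,9,10}→1
  5 left: {5,7,8,9,10}→1  {6,7,8,9,10}→1
  6 left: {4,5,7,8,9,10}→1  {5,6,7,8,9,10}→2
  7 left: {4,5,6,7,8,9,10}→3
  8 left: {3,4,5,6,7,8,9,10}→3
  9 left: {1,3,4,5,6,7,8,9,10}→3  {2,3,4,5,6,7,8,9,10}→3
  placing 0:i first → 6 extensions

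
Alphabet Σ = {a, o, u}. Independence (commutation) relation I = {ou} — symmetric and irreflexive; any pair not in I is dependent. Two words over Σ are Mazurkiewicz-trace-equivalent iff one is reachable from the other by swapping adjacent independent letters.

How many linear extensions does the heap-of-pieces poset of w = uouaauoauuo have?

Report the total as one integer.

0(u) covers ∅
1(o) covers ∅
2(u) covers 0:u
3(a) covers 1:o, 2:u
4(a) covers 3:a
5(u) covers 4:a
6(o) covers 4:a
7(a) covers 5:u, 6:o
8(u) covers 7:a
9(u) covers 8:u
10(o) covers 7:a
floor of heap: 0:u, 1:o
completions by unplaced set U, small U first (add the entries for U minus each lowest piece of U):
  |U|=1: {9}:1  {10}:1
  |U|=2: {8,9}:1  {9,10}:2
  |U|=3: {8,9,10}:3
  |U|=4: {7,8,9,10}:3
  |U|=5: {5,7,8,9,10}:3  {6,7,8,9,10}:3
  |U|=6: {5,6,7,8,9,10}:6
  |U|=7: {4,5,6,7,8,9,10}:6
  |U|=8: {3,4,5,6,7,8,9,10}:6
  |U|=9: {1,3,4,5,6,7,8,9,10}:6  {2,3,4,5,6,7,8,9,10}:6
  start at 0(u): 12
  start at 1(o): 6
sum over floor = 18

18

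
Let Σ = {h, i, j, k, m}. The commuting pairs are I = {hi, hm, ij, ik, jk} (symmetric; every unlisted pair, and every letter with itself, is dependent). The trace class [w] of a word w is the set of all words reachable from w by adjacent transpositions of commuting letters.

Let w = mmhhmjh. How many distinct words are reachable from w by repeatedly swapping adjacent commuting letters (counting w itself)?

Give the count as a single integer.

10

drop 0:m onto floor
drop 1:m onto {0:m}
drop 2:h onto floor
drop 3:h onto {2:h}
drop 4:m onto {1:m}
drop 5:j onto {3:h, 4:m}
drop 6:h onto {5:j}
ground layer = {0:m, 2:h}
drop-orders for the pieces not yet dropped (sum over which currently-grounded one goes next):
  1 to go: {6} 1
  2 to go: {5,6} 1
  3 to go: {3,5,6} 1  {4,5,6} 1
  4 to go: {1,4,5,6} 1  {2,3,5,6} 1  {3,4,5,6} 2
  5 to go: {0,1,4,5,6} 1  {1,3,4,5,6} 3  {2,3,4,5,6} 3
  if 0:m drops first: 6 orders
  if 2:h drops first: 4 orders
heap linearizations: 10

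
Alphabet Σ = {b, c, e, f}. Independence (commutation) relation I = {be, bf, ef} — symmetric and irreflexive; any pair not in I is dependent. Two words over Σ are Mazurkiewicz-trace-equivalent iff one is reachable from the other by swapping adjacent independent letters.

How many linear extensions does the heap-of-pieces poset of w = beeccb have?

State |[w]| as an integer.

3

0(b) covers ∅
1(e) covers ∅
2(e) covers 1:e
3(c) covers 0:b, 2:e
4(c) covers 3:c
5(b) covers 4:c
floor of heap: 0:b, 1:e
completions by unplaced set U, small U first (add the entries for U minus each lowest piece of U):
  |U|=1: {5}:1
  |U|=2: {4,5}:1
  |U|=3: {3,4,5}:1
  |U|=4: {0,3,4,5}:1  {2,3,4,5}:1
  start at 0(b): 1
  start at 1(e): 2
sum over floor = 3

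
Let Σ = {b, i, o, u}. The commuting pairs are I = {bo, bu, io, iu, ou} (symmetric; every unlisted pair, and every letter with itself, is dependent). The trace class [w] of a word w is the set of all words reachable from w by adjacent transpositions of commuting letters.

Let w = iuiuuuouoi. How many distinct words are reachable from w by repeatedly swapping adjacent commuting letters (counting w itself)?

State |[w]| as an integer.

2520

drop 0:i onto floor
drop 1:u onto floor
drop 2:i onto {0:i}
drop 3:u onto {1:u}
drop 4:u onto {3:u}
drop 5:u onto {4:u}
drop 6:o onto floor
drop 7:u onto {5:u}
drop 8:o onto {6:o}
drop 9:i onto {2:i}
ground layer = {0:i, 1:u, 6:o}
drop-orders for the pieces not yet dropped (sum over which currently-grounded one goes next):
  1 to go: {7} 1  {8} 1  {9} 1
  2 to go: {2,9} 1  {5,7} 1  {6,8} 1  {7,8} 2  {7,9} 2  {8,9} 2
  3 to go: {0,2,9} 1  {2,7,9} 3  {2,8,9} 3  {4,5,7} 1  {5,7,8} 3  {5,7,9} 3  {6,7,8} 3  {6,8,9} 3  {7,8,9} 6
  4 to go: {0,2,7,9} 4  {0,2,8,9} 4  {2,5,7,9} 6  {2,6,8,9} 6  {2,7,8,9} 12  {3,4,5,7} 1  {4,5,7,8} 4  {4,5,7,9} 4  {5,6,7,8} 6  {5,7,8,9} 12  {6,7,8,9} 12
  5 to go: {0,2,5,7,9} 10  {0,2,6,8,9} 10  {0,2,7,8,9} 20  {1,3,4,5,7} 1  {2,4,5,7,9} 10  {2,5,7,8,9} 30  {2,6,7,8,9} 30  {3,4,5,7,8} 5  {3,4,5,7,9} 5  {4,5,6,7,8} 10  {4,5,7,8,9} 20  {5,6,7,8,9} 30
  6 to go: {0,2,4,5,7,9} 20  {0,2,5,7,8,9} 60  {0,2,6,7,8,9} 60  {1,3,4,5,7,8} 6  {1,3,4,5,7,9} 6  {2,3,4,5,7,9} 15  {2,4,5,7,8,9} 60  {2,5,6,7,8,9} 90  {3,4,5,6,7,8} 15  {3,4,5,7,8,9} 30  {4,5,6,7,8,9} 60
  7 to go: {0,2,3,4,5,7,9} 35  {0,2,4,5,7,8,9} 140  {0,2,5,6,7,8,9} 210  {1,2,3,4,5,7,9} 21  {1,3,4,5,6,7,8} 21  {1,3,4,5,7,8,9} 42  {2,3,4,5,7,8,9} 105  {2,4,5,6,7,8,9} 210  {3,4,5,6,7,8,9} 105
  8 to go: {0,1,2,3,4,5,7,9} 56  {0,2,3,4,5,7,8,9} 280  {0,2,4,5,6,7,8,9} 560  {1,2,3,4,5,7,8,9} 168  {1,3,4,5,6,7,8,9} 168  {2,3,4,5,6,7,8,9} 420
  if 0:i drops first: 756 orders
  if 1:u drops first: 1260 orders
  if 6:o drops first: 504 orders
heap linearizations: 2520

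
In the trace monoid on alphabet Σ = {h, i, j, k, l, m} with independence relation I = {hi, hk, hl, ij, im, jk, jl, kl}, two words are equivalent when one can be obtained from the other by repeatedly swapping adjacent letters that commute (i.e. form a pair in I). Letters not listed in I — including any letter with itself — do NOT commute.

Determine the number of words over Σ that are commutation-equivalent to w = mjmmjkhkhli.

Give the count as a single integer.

105

#0=m has no predecessor
#1=j depends on [0:m]
#2=m depends on [1:j]
#3=m depends on [2:m]
#4=j depends on [3:m]
#5=k depends on [3:m]
#6=h depends on [4:j]
#7=k depends on [5:k]
#8=h depends on [6:h]
#9=l depends on [3:m]
#10=i depends on [7:k, 9:l]
sources: [0:m]
N(rest) = Σ N(rest − s) over sources s of rest; N(one piece) = 1:
  size 1 → [8]=1  [10]=1
  size 2 → [6,8]=1  [7,10]=1  [8,10]=2  [9,10]=1
  size 3 → [4,6,8]=1  [5,7,10]=1  [6,8,10]=3  [7,8,10]=3  [7,9,10]=2  [8,9,10]=3
  size 4 → [4,6,8,10]=4  [5,7,8,10]=4  [5,7,9,10]=3  [6,7,8,10]=6  [6,8,9,10]=6  [7,8,9,10]=8
  size 5 → [4,6,7,8,10]=10  [4,6,8,9,10]=10  [5,6,7,8,10]=10  [5,7,8,9,10]=15  [6,7,8,9,10]=20
  size 6 → [4,5,6,7,8,10]=20  [4,6,7,8,9,10]=40  [5,6,7,8,9,10]=45
  size 7 → [4,5,6,7,8,9,10]=105
  size 8 → [3,4,5,6,7,8,9,10]=105
  size 9 → [2,3,4,5,6,7,8,9,10]=105
  first=0(m) contributes 105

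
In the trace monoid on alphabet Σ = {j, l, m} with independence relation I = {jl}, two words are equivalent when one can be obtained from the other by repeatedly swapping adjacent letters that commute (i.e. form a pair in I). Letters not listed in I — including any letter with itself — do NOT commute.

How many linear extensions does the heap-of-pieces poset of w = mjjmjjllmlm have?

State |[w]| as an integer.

6

drop 0:m onto floor
drop 1:j onto {0:m}
drop 2:j onto {1:j}
drop 3:m onto {2:j}
drop 4:j onto {3:m}
drop 5:j onto {4:j}
drop 6:l onto {3:m}
drop 7:l onto {6:l}
drop 8:m onto {5:j, 7:l}
drop 9:l onto {8:m}
drop 10:m onto {9:l}
ground layer = {0:m}
drop-orders for the pieces not yet dropped (sum over which currently-grounded one goes next):
  1 to go: {10} 1
  2 to go: {9,10} 1
  3 to go: {8,9,10} 1
  4 to go: {5,8,9,10} 1  {7,8,9,10} 1
  5 to go: {4,5,8,9,10} 1  {5,7,8,9,10} 2  {6,7,8,9,10} 1
  6 to go: {4,5,7,8,9,10} 3  {5,6,7,8,9,10} 3
  7 to go: {4,5,6,7,8,9,10} 6
  8 to go: {3,4,5,6,7,8,9,10} 6
  9 to go: {2,3,4,5,6,7,8,9,10} 6
  if 0:m drops first: 6 orders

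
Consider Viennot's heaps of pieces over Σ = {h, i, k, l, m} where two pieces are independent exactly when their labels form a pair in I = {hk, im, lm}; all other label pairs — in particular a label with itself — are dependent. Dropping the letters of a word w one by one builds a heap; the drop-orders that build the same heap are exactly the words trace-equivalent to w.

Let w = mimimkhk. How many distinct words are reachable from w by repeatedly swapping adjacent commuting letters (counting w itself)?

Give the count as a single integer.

30

#0=m has no predecessor
#1=i has no predecessor
#2=m depends on [0:m]
#3=i depends on [1:i]
#4=m depends on [2:m]
#5=k depends on [3:i, 4:m]
#6=h depends on [3:i, 4:m]
#7=k depends on [5:k]
sources: [0:m, 1:i]
N(rest) = Σ N(rest − s) over sources s of rest; N(one piece) = 1:
  size 1 → [6]=1  [7]=1
  size 2 → [5,7]=1  [6,7]=2
  size 3 → [5,6,7]=3
  size 4 → [3,5,6,7]=3  [4,5,6,7]=3
  size 5 → [1,3,5,6,7]=3  [2,4,5,6,7]=3  [3,4,5,6,7]=6
  size 6 → [0,2,4,5,6,7]=3  [1,3,4,5,6,7]=9  [2,3,4,5,6,7]=9
  first=0(m) contributes 18
  first=1(i) contributes 12
|[w]| = 30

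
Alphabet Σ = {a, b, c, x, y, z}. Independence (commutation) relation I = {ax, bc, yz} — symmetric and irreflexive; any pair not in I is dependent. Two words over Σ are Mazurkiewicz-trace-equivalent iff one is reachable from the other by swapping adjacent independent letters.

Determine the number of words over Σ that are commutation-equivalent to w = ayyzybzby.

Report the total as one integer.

0(a) covers ∅
1(y) covers 0:a
2(y) covers 1:y
3(z) covers 0:a
4(y) covers 2:y
5(b) covers 3:z, 4:y
6(z) covers 5:b
7(b) covers 6:z
8(y) covers 7:b
floor of heap: 0:a
completions by unplaced set U, small U first (add the entries for U minus each lowest piece of U):
  |U|=1: {8}:1
  |U|=2: {7,8}:1
  |U|=3: {6,7,8}:1
  |U|=4: {5,6,7,8}:1
  |U|=5: {3,5,6,7,8}:1  {4,5,6,7,8}:1
  |U|=6: {2,4,5,6,7,8}:1  {3,4,5,6,7,8}:2
  |U|=7: {1,2,4,5,6,7,8}:1  {2,3,4,5,6,7,8}:3
  start at 0(a): 4

4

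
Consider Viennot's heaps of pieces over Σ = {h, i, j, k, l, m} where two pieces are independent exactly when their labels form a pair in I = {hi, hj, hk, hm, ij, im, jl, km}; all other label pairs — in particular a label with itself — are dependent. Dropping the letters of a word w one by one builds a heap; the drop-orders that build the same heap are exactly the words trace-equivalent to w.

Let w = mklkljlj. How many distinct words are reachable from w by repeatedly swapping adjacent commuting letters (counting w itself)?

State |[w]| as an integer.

0(m) covers ∅
1(k) covers ∅
2(l) covers 0:m, 1:k
3(k) covers 2:l
4(l) covers 3:k
5(j) covers 3:k
6(l) covers 4:l
7(j) covers 5:j
floor of heap: 0:m, 1:k
completions by unplaced set U, small U first (add the entries for U minus each lowest piece of U):
  |U|=1: {6}:1  {7}:1
  |U|=2: {4,6}:1  {5,7}:1  {6,7}:2
  |U|=3: {4,6,7}:3  {5,6,7}:3
  |U|=4: {4,5,6,7}:6
  |U|=5: {3,4,5,6,7}:6
  |U|=6: {2,3,4,5,6,7}:6
  start at 0(m): 6
  start at 1(k): 6
sum over floor = 12

12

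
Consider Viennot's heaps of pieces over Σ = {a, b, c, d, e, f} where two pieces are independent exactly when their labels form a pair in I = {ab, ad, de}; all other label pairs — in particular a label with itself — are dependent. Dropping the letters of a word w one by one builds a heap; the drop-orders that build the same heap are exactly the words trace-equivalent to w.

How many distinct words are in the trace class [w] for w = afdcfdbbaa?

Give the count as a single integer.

#0=a has no predecessor
#1=f depends on [0:a]
#2=d depends on [1:f]
#3=c depends on [2:d]
#4=f depends on [3:c]
#5=d depends on [4:f]
#6=b depends on [5:d]
#7=b depends on [6:b]
#8=a depends on [4:f]
#9=a depends on [8:a]
sources: [0:a]
N(rest) = Σ N(rest − s) over sources s of rest; N(one piece) = 1:
  size 1 → [7]=1  [9]=1
  size 2 → [6,7]=1  [7,9]=2  [8,9]=1
  size 3 → [5,6,7]=1  [6,7,9]=3  [7,8,9]=3
  size 4 → [5,6,7,9]=4  [6,7,8,9]=6
  size 5 → [5,6,7,8,9]=10
  size 6 → [4,5,6,7,8,9]=10
  size 7 → [3,4,5,6,7,8,9]=10
  size 8 → [2,3,4,5,6,7,8,9]=10
  first=0(a) contributes 10

10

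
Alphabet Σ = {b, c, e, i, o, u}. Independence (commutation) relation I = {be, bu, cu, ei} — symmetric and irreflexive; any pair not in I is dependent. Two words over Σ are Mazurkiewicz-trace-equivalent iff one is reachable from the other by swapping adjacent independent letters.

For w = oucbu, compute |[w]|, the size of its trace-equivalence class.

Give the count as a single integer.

6

drop 0:o onto floor
drop 1:u onto {0:o}
drop 2:c onto {0:o}
drop 3:b onto {2:c}
drop 4:u onto {1:u}
ground layer = {0:o}
drop-orders for the pieces not yet dropped (sum over which currently-grounded one goes next):
  1 to go: {3} 1  {4} 1
  2 to go: {1,4} 1  {2,3} 1  {3,4} 2
  3 to go: {1,3,4} 3  {2,3,4} 3
  if 0:o drops first: 6 orders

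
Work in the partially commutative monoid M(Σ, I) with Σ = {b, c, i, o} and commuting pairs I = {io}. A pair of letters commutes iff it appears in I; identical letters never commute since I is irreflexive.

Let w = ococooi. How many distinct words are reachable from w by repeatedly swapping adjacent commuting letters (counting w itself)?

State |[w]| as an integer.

piece 0:o — minimal
piece 1:c rests on {0:o}
piece 2:o rests on {1:c}
piece 3:c rests on {2:o}
piece 4:o rests on {3:c}
piece 5:o rests on {4:o}
piece 6:i rests on {3:c}
minimal pieces: {0:o}
ways to finish when only these pieces remain (= sum over removing one remaining piece with nothing left below it):
  1 left: {5}→1  {6}→1
  2 left: {4,5}→1  {5,6}→2
  3 left: {4,5,6}→3
  4 left: {3,4,5,6}→3
  5 left: {2,3,4,5,6}→3
  placing 0:o first → 3 extensions

3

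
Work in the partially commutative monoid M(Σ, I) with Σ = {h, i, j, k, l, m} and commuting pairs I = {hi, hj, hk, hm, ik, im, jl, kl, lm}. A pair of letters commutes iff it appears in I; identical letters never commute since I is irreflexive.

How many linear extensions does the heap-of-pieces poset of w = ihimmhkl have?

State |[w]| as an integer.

drop 0:i onto floor
drop 1:h onto floor
drop 2:i onto {0:i}
drop 3:m onto floor
drop 4:m onto {3:m}
drop 5:h onto {1:h}
drop 6:k onto {4:m}
drop 7:l onto {2:i, 5:h}
ground layer = {0:i, 1:h, 3:m}
drop-orders for the pieces not yet dropped (sum over which currently-grounded one goes next):
  1 to go: {6} 1  {7} 1
  2 to go: {2,7} 1  {4,6} 1  {5,7} 1  {6,7} 2
  3 to go: {0,2,7} 1  {1,5,7} 1  {2,5,7} 2  {2,6,7} 3  {3,4,6} 1  {4,6,7} 3  {5,6,7} 3
  4 to go: {0,2,5,7} 3  {0,2,6,7} 4  {1,2,5,7} 3  {1,5,6,7} 4  {2,4,6,7} 6  {2,5,6,7} 8  {3,4,6,7} 4  {4,5,6,7} 6
  5 to go: {0,1,2,5,7} 6  {0,2,4,6,7} 10  {0,2,5,6,7} 15  {1,2,5,6,7} 15  {1,4,5,6,7} 10  {2,3,4,6,7} 10  {2,4,5,6,7} 20  {3,4,5,6,7} 10
  6 to go: {0,1,2,5,6,7} 36  {0,2,3,4,6,7} 20  {0,2,4,5,6,7} 45  {1,2,4,5,6,7} 45  {1,3,4,5,6,7} 20  {2,3,4,5,6,7} 40
  if 0:i drops first: 105 orders
  if 1:h drops first: 105 orders
  if 3:m drops first: 126 orders
heap linearizations: 336

336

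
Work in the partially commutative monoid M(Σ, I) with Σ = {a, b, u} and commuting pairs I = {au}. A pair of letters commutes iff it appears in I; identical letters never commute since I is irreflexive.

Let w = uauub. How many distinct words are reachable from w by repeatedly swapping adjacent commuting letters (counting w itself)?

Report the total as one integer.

0(u) covers ∅
1(a) covers ∅
2(u) covers 0:u
3(u) covers 2:u
4(b) covers 1:a, 3:u
floor of heap: 0:u, 1:a
completions by unplaced set U, small U first (add the entries for U minus each lowest piece of U):
  |U|=1: {4}:1
  |U|=2: {1,4}:1  {3,4}:1
  |U|=3: {1,3,4}:2  {2,3,4}:1
  start at 0(u): 3
  start at 1(a): 1
sum over floor = 4

4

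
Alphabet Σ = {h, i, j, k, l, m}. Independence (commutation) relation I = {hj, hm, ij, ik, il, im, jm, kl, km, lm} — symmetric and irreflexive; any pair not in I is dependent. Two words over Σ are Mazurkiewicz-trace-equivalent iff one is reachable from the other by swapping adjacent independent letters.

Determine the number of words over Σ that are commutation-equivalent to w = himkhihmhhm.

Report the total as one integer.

drop 0:h onto floor
drop 1:i onto {0:h}
drop 2:m onto floor
drop 3:k onto {0:h}
drop 4:h onto {1:i, 3:k}
drop 5:i onto {4:h}
drop 6:h onto {5:i}
drop 7:m onto {2:m}
drop 8:h onto {6:h}
drop 9:h onto {8:h}
drop 10:m onto {7:m}
ground layer = {0:h, 2:m}
drop-orders for the pieces not yet dropped (sum over which currently-grounded one goes next):
  1 to go: {9} 1  {10} 1
  2 to go: {7,10} 1  {8,9} 1  {9,10} 2
  3 to go: {2,7,10} 1  {6,8,9} 1  {7,9,10} 3  {8,9,10} 3
  4 to go: {2,7,9,10} 4  {5,6,8,9} 1  {6,8,9,10} 4  {7,8,9,10} 6
  5 to go: {2,7,8,9,10} 10  {4,5,6,8,9} 1  {5,6,8,9,10} 5  {6,7,8,9,10} 10
  6 to go: {1,4,5,6,8,9} 1  {2,6,7,8,9,10} 20  {3,4,5,6,8,9} 1  {4,5,6,8,9,10} 6  {5,6,7,8,9,10} 15
  7 to go: {1,3,4,5,6,8,9} 2  {1,4,5,6,8,9,10} 7  {2,5,6,7,8,9,10} 35  {3,4,5,6,8,9,10} 7  {4,5,6,7,8,9,10} 21
  8 to go: {0,1,3,4,5,6,8,9} 2  {1,3,4,5,6,8,9,10} 16  {1,4,5,6,7,8,9,10} 28  {2,4,5,6,7,8,9,10} 56  {3,4,5,6,7,8,9,10} 28
  9 to go: {0,1,3,4,5,6,8,9,10} 18  {1,2,4,5,6,7,8,9,10} 84  {1,3,4,5,6,7,8,9,10} 72  {2,3,4,5,6,7,8,9,10} 84
  if 0:h drops first: 240 orders
  if 2:m drops first: 90 orders
heap linearizations: 330

330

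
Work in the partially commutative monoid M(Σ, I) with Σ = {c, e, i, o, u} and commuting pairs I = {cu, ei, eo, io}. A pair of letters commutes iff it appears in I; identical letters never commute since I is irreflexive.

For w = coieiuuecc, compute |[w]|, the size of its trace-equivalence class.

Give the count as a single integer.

12

#0=c has no predecessor
#1=o depends on [0:c]
#2=i depends on [0:c]
#3=e depends on [0:c]
#4=i depends on [2:i]
#5=u depends on [1:o, 3:e, 4:i]
#6=u depends on [5:u]
#7=e depends on [6:u]
#8=c depends on [7:e]
#9=c depends on [8:c]
sources: [0:c]
N(rest) = Σ N(rest − s) over sources s of rest; N(one piece) = 1:
  size 1 → [9]=1
  size 2 → [8,9]=1
  size 3 → [7,8,9]=1
  size 4 → [6,7,8,9]=1
  size 5 → [5,6,7,8,9]=1
  size 6 → [1,5,6,7,8,9]=1  [3,5,6,7,8,9]=1  [4,5,6,7,8,9]=1
  size 7 → [1,3,5,6,7,8,9]=2  [1,4,5,6,7,8,9]=2  [2,4,5,6,7,8,9]=1  [3,4,5,6,7,8,9]=2
  size 8 → [1,2,4,5,6,7,8,9]=3  [1,3,4,5,6,7,8,9]=6  [2,3,4,5,6,7,8,9]=3
  first=0(c) contributes 12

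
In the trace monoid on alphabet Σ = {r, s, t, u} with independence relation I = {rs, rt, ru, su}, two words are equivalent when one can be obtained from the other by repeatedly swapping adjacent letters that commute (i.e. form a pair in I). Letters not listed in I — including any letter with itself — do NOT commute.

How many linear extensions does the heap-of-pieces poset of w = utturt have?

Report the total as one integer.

6

drop 0:u onto floor
drop 1:t onto {0:u}
drop 2:t onto {1:t}
drop 3:u onto {2:t}
drop 4:r onto floor
drop 5:t onto {3:u}
ground layer = {0:u, 4:r}
drop-orders for the pieces not yet dropped (sum over which currently-grounded one goes next):
  1 to go: {4} 1  {5} 1
  2 to go: {3,5} 1  {4,5} 2
  3 to go: {2,3,5} 1  {3,4,5} 3
  4 to go: {1,2,3,5} 1  {2,3,4,5} 4
  if 0:u drops first: 5 orders
  if 4:r drops first: 1 orders
heap linearizations: 6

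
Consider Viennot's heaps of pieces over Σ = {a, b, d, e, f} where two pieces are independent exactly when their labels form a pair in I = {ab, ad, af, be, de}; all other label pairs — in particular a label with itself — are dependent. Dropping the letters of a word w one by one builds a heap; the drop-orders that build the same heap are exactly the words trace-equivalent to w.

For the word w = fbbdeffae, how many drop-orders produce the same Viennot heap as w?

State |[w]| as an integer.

18

drop 0:f onto floor
drop 1:b onto {0:f}
drop 2:b onto {1:b}
drop 3:d onto {2:b}
drop 4:e onto {0:f}
drop 5:f onto {3:d, 4:e}
drop 6:f onto {5:f}
drop 7:a onto {4:e}
drop 8:e onto {6:f, 7:a}
ground layer = {0:f}
drop-orders for the pieces not yet dropped (sum over which currently-grounded one goes next):
  1 to go: {8} 1
  2 to go: {6,8} 1  {7,8} 1
  3 to go: {5,6,8} 1  {6,7,8} 2
  4 to go: {3,5,6,8} 1  {5,6,7,8} 3
  5 to go: {2,3,5,6,8} 1  {3,5,6,7,8} 4  {4,5,6,7,8} 3
  6 to go: {1,2,3,5,6,8} 1  {2,3,5,6,7,8} 5  {3,4,5,6,7,8} 7
  7 to go: {1,2,3,5,6,7,8} 6  {2,3,4,5,6,7,8} 12
  if 0:f drops first: 18 orders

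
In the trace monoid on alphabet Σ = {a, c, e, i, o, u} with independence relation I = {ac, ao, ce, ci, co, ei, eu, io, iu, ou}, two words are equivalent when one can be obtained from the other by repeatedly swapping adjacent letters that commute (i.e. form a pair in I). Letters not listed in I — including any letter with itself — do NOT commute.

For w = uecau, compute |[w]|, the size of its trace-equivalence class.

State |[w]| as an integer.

drop 0:u onto floor
drop 1:e onto floor
drop 2:c onto {0:u}
drop 3:a onto {0:u, 1:e}
drop 4:u onto {2:c, 3:a}
ground layer = {0:u, 1:e}
drop-orders for the pieces not yet dropped (sum over which currently-grounded one goes next):
  1 to go: {4} 1
  2 to go: {2,4} 1  {3,4} 1
  3 to go: {1,3,4} 1  {2,3,4} 2
  if 0:u drops first: 3 orders
  if 1:e drops first: 2 orders
heap linearizations: 5

5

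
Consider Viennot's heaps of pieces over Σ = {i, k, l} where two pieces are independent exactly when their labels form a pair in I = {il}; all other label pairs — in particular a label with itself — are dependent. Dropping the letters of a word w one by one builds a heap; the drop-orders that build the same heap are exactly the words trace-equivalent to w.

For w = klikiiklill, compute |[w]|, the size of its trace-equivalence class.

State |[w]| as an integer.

8

drop 0:k onto floor
drop 1:l onto {0:k}
drop 2:i onto {0:k}
drop 3:k onto {1:l, 2:i}
drop 4:i onto {3:k}
drop 5:i onto {4:i}
drop 6:k onto {5:i}
drop 7:l onto {6:k}
drop 8:i onto {6:k}
drop 9:l onto {7:l}
drop 10:l onto {9:l}
ground layer = {0:k}
drop-orders for the pieces not yet dropped (sum over which currently-grounded one goes next):
  1 to go: {8} 1  {10} 1
  2 to go: {8,10} 2  {9,10} 1
  3 to go: {7,9,10} 1  {8,9,10} 3
  4 to go: {7,8,9,10} 4
  5 to go: {6,7,8,9,10} 4
  6 to go: {5,6,7,8,9,10} 4
  7 to go: {4,5,6,7,8,9,10} 4
  8 to go: {3,4,5,6,7,8,9,10} 4
  9 to go: {1,3,4,5,6,7,8,9,10} 4  {2,3,4,5,6,7,8,9,10} 4
  if 0:k drops first: 8 orders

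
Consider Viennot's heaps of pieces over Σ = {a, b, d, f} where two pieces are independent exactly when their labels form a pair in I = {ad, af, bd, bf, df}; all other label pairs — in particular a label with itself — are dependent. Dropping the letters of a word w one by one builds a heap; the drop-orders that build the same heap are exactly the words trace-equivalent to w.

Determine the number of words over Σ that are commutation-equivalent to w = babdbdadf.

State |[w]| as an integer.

drop 0:b onto floor
drop 1:a onto {0:b}
drop 2:b onto {1:a}
drop 3:d onto floor
drop 4:b onto {2:b}
drop 5:d onto {3:d}
drop 6:a onto {4:b}
drop 7:d onto {5:d}
drop 8:f onto floor
ground layer = {0:b, 3:d, 8:f}
drop-orders for the pieces not yet dropped (sum over which currently-grounded one goes next):
  1 to go: {6} 1  {7} 1  {8} 1
  2 to go: {4,6} 1  {5,7} 1  {6,7} 2  {6,8} 2  {7,8} 2
  3 to go: {2,4,6} 1  {3,5,7} 1  {4,6,7} 3  {4,6,8} 3  {5,6,7} 3  {5,7,8} 3  {6,7,8} 6
  4 to go: {1,2,4,6} 1  {2,4,6,7} 4  {2,4,6,8} 4  {3,5,6,7} 4  {3,5,7,8} 4  {4,5,6,7} 6  {4,6,7,8} 12  {5,6,7,8} 12
  5 to go: {0,1,2,4,6} 1  {1,2,4,6,7} 5  {1,2,4,6,8} 5  {2,4,5,6,7} 10  {2,4,6,7,8} 20  {3,4,5,6,7} 10  {3,5,6,7,8} 20  {4,5,6,7,8} 30
  6 to go: {0,1,2,4,6,7} 6  {0,1,2,4,6,8} 6  {1,2,4,5,6,7} 15  {1,2,4,6,7,8} 30  {2,3,4,5,6,7} 20  {2,4,5,6,7,8} 60  {3,4,5,6,7,8} 60
  7 to go: {0,1,2,4,5,6,7} 21  {0,1,2,4,6,7,8} 42  {1,2,3,4,5,6,7} 35  {1,2,4,5,6,7,8} 105  {2,3,4,5,6,7,8} 140
  if 0:b drops first: 280 orders
  if 3:d drops first: 168 orders
  if 8:f drops first: 56 orders
heap linearizations: 504

504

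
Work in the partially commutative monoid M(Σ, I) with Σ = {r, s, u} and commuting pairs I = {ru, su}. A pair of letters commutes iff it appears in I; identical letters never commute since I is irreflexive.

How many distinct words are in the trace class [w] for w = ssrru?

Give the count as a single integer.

5

0(s) covers ∅
1(s) covers 0:s
2(r) covers 1:s
3(r) covers 2:r
4(u) covers ∅
floor of heap: 0:s, 4:u
completions by unplaced set U, small U first (add the entries for U minus each lowest piece of U):
  |U|=1: {3}:1  {4}:1
  |U|=2: {2,3}:1  {3,4}:2
  |U|=3: {1,2,3}:1  {2,3,4}:3
  start at 0(s): 4
  start at 4(u): 1
sum over floor = 5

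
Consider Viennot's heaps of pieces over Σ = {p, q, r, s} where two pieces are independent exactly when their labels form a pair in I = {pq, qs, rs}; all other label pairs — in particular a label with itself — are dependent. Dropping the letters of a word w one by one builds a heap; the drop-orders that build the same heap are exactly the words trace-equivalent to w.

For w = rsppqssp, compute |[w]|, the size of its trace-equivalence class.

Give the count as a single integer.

13

0(r) covers ∅
1(s) covers ∅
2(p) covers 0:r, 1:s
3(p) covers 2:p
4(q) covers 0:r
5(s) covers 3:p
6(s) covers 5:s
7(p) covers 6:s
floor of heap: 0:r, 1:s
completions by unplaced set U, small U first (add the entries for U minus each lowest piece of U):
  |U|=1: {4}:1  {7}:1
  |U|=2: {4,7}:2  {6,7}:1
  |U|=3: {4,6,7}:3  {5,6,7}:1
  |U|=4: {3,5,6,7}:1  {4,5,6,7}:4
  |U|=5: {2,3,5,6,7}:1  {3,4,5,6,7}:5
  |U|=6: {1,2,3,5,6,7}:1  {2,3,4,5,6,7}:6
  start at 0(r): 7
  start at 1(s): 6
sum over floor = 13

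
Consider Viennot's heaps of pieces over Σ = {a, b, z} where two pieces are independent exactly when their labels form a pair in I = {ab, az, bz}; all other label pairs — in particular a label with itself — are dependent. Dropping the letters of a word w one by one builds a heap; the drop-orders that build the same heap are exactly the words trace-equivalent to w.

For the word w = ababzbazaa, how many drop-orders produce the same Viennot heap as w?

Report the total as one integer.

#0=a has no predecessor
#1=b has no predecessor
#2=a depends on [0:a]
#3=b depends on [1:b]
#4=z has no predecessor
#5=b depends on [3:b]
#6=a depends on [2:a]
#7=z depends on [4:z]
#8=a depends on [6:a]
#9=a depends on [8:a]
sources: [0:a, 1:b, 4:z]
N(rest) = Σ N(rest − s) over sources s of rest; N(one piece) = 1:
  size 1 → [5]=1  [7]=1  [9]=1
  size 2 → [3,5]=1  [4,7]=1  [5,7]=2  [5,9]=2  [7,9]=2  [8,9]=1
  size 3 → [1,3,5]=1  [3,5,7]=3  [3,5,9]=3  [4,5,7]=3  [4,7,9]=3  [5,7,9]=6  [5,8,9]=3  [6,8,9]=1  [7,8,9]=3
  size 4 → [1,3,5,7]=4  [1,3,5,9]=4  [2,6,8,9]=1  [3,4,5,7]=6  [3,5,7,9]=12  [3,5,8,9]=6  [4,5,7,9]=12  [4,7,8,9]=6  [5,6,8,9]=4  [5,7,8,9]=12  [6,7,8,9]=4
  size 5 → [0,2,6,8,9]=1  [1,3,4,5,7]=10  [1,3,5,7,9]=20  [1,3,5,8,9]=10  [2,5,6,8,9]=5  [2,6,7,8,9]=5  [3,4,5,7,9]=30  [3,5,6,8,9]=10  [3,5,7,8,9]=30  [4,5,7,8,9]=30  [4,6,7,8,9]=10  [5,6,7,8,9]=20
  size 6 → [0,2,5,6,8,9]=6  [0,2,6,7,8,9]=6  [1,3,4,5,7,9]=60  [1,3,5,6,8,9]=20  [1,3,5,7,8,9]=60  [2,3,5,6,8,9]=15  [2,4,6,7,8,9]=15  [2,5,6,7,8,9]=30  [3,4,5,7,8,9]=90  [3,5,6,7,8,9]=60  [4,5,6,7,8,9]=60
  size 7 → [0,2,3,5,6,8,9]=21  [0,2,4,6,7,8,9]=21  [0,2,5,6,7,8,9]=42  [1,2,3,5,6,8,9]=35  [1,3,4,5,7,8,9]=210  [1,3,5,6,7,8,9]=140  [2,3,5,6,7,8,9]=105  [2,4,5,6,7,8,9]=105  [3,4,5,6,7,8,9]=210
  size 8 → [0,1,2,3,5,6,8,9]=56  [0,2,3,5,6,7,8,9]=168  [0,2,4,5,6,7,8,9]=168  [1,2,3,5,6,7,8,9]=280  [1,3,4,5,6,7,8,9]=560  [2,3,4,5,6,7,8,9]=420
  first=0(a) contributes 1260
  first=1(b) contributes 756
  first=4(z) contributes 504
|[w]| = 2520

2520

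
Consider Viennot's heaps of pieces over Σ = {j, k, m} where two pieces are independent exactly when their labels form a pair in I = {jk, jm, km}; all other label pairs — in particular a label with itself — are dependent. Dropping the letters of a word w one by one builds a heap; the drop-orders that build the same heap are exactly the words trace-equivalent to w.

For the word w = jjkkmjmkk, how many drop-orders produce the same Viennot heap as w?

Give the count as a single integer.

#0=j has no predecessor
#1=j depends on [0:j]
#2=k has no predecessor
#3=k depends on [2:k]
#4=m has no predecessor
#5=j depends on [1:j]
#6=m depends on [4:m]
#7=k depends on [3:k]
#8=k depends on [7:k]
sources: [0:j, 2:k, 4:m]
N(rest) = Σ N(rest − s) over sources s of rest; N(one piece) = 1:
  size 1 → [5]=1  [6]=1  [8]=1
  size 2 → [1,5]=1  [4,6]=1  [5,6]=2  [5,8]=2  [6,8]=2  [7,8]=1
  size 3 → [0,1,5]=1  [1,5,6]=3  [1,5,8]=3  [3,7,8]=1  [4,5,6]=3  [4,6,8]=3  [5,6,8]=6  [5,7,8]=3  [6,7,8]=3
  size 4 → [0,1,5,6]=4  [0,1,5,8]=4  [1,4,5,6]=6  [1,5,6,8]=12  [1,5,7,8]=6  [2,3,7,8]=1  [3,5,7,8]=4  [3,6,7,8]=4  [4,5,6,8]=12  [4,6,7,8]=6  [5,6,7,8]=12
  size 5 → [0,1,4,5,6]=10  [0,1,5,6,8]=20  [0,1,5,7,8]=10  [1,3,5,7,8]=10  [1,4,5,6,8]=30  [1,5,6,7,8]=30  [2,3,5,7,8]=5  [2,3,6,7,8]=5  [3,4,6,7,8]=10  [3,5,6,7,8]=20  [4,5,6,7,8]=30
  size 6 → [0,1,3,5,7,8]=20  [0,1,4,5,6,8]=60  [0,1,5,6,7,8]=60  [1,2,3,5,7,8]=15  [1,3,5,6,7,8]=60  [1,4,5,6,7,8]=90  [2,3,4,6,7,8]=15  [2,3,5,6,7,8]=30  [3,4,5,6,7,8]=60
  size 7 → [0,1,2,3,5,7,8]=35  [0,1,3,5,6,7,8]=140  [0,1,4,5,6,7,8]=210  [1,2,3,5,6,7,8]=105  [1,3,4,5,6,7,8]=210  [2,3,4,5,6,7,8]=105
  first=0(j) contributes 420
  first=2(k) contributes 560
  first=4(m) contributes 280
|[w]| = 1260

1260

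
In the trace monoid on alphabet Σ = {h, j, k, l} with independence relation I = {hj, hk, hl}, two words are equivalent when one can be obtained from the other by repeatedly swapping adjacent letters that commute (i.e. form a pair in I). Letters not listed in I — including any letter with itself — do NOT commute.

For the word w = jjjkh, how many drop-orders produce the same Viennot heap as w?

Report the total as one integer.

5

0(j) covers ∅
1(j) covers 0:j
2(j) covers 1:j
3(k) covers 2:j
4(h) covers ∅
floor of heap: 0:j, 4:h
completions by unplaced set U, small U first (add the entries for U minus each lowest piece of U):
  |U|=1: {3}:1  {4}:1
  |U|=2: {2,3}:1  {3,4}:2
  |U|=3: {1,2,3}:1  {2,3,4}:3
  start at 0(j): 4
  start at 4(h): 1
sum over floor = 5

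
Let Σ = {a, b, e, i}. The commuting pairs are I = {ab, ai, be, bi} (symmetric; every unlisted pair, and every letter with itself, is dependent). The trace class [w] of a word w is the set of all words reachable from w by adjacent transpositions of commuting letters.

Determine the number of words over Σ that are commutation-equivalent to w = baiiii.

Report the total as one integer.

0(b) covers ∅
1(a) covers ∅
2(i) covers ∅
3(i) covers 2:i
4(i) covers 3:i
5(i) covers 4:i
floor of heap: 0:b, 1:a, 2:i
completions by unplaced set U, small U first (add the entries for U minus each lowest piece of U):
  |U|=1: {0}:1  {1}:1  {5}:1
  |U|=2: {0,1}:2  {0,5}:2  {1,5}:2  {4,5}:1
  |U|=3: {0,1,5}:6  {0,4,5}:3  {1,4,5}:3  {3,4,5}:1
  |U|=4: {0,1,4,5}:12  {0,3,4,5}:4  {1,3,4,5}:4  {2,3,4,5}:1
  start at 0(b): 5
  start at 1(a): 5
  start at 2(i): 20
sum over floor = 30

30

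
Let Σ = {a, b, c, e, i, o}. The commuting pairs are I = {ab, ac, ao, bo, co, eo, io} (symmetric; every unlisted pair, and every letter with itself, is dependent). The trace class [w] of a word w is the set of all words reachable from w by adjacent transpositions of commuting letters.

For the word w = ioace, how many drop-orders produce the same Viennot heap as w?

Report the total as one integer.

0(i) covers ∅
1(o) covers ∅
2(a) covers 0:i
3(c) covers 0:i
4(e) covers 2:a, 3:c
floor of heap: 0:i, 1:o
completions by unplaced set U, small U first (add the entries for U minus each lowest piece of U):
  |U|=1: {1}:1  {4}:1
  |U|=2: {1,4}:2  {2,4}:1  {3,4}:1
  |U|=3: {1,2,4}:3  {1,3,4}:3  {2,3,4}:2
  start at 0(i): 8
  start at 1(o): 2
sum over floor = 10

10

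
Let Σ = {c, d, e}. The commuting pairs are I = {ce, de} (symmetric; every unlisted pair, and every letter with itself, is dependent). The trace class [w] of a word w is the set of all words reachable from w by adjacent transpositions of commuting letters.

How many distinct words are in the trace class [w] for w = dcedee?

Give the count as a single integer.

20

drop 0:d onto floor
drop 1:c onto {0:d}
drop 2:e onto floor
drop 3:d onto {1:c}
drop 4:e onto {2:e}
drop 5:e onto {4:e}
ground layer = {0:d, 2:e}
drop-orders for the pieces not yet dropped (sum over which currently-grounded one goes next):
  1 to go: {3} 1  {5} 1
  2 to go: {1,3} 1  {3,5} 2  {4,5} 1
  3 to go: {0,1,3} 1  {1,3,5} 3  {2,4,5} 1  {3,4,5} 3
  4 to go: {0,1,3,5} 4  {1,3,4,5} 6  {2,3,4,5} 4
  if 0:d drops first: 10 orders
  if 2:e drops first: 10 orders
heap linearizations: 20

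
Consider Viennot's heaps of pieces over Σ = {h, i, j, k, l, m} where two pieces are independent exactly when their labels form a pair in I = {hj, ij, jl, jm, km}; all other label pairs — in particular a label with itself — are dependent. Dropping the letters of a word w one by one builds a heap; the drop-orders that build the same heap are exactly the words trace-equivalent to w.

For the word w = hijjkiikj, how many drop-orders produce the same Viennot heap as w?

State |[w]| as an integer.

piece 0:h — minimal
piece 1:i rests on {0:h}
piece 2:j — minimal
piece 3:j rests on {2:j}
piece 4:k rests on {1:i, 3:j}
piece 5:i rests on {4:k}
piece 6:i rests on {5:i}
piece 7:k rests on {6:i}
piece 8:j rests on {7:k}
minimal pieces: {0:h, 2:j}
ways to finish when only these pieces remain (= sum over removing one remaining piece with nothing left below it):
  1 left: {8}→1
  2 left: {7,8}→1
  3 left: {6,7,8}→1
  4 left: {5,6,7,8}→1
  5 left: {4,5,6,7,8}→1
  6 left: {1,4,5,6,7,8}→1  {3,4,5,6,7,8}→1
  7 left: {0,1,4,5,6,7,8}→1  {1,3,4,5,6,7,8}→2  {2,3,4,5,6,7,8}→1
  placing 0:h first → 3 extensions
  placing 2:j first → 3 extensions
total linear extensions = 6

6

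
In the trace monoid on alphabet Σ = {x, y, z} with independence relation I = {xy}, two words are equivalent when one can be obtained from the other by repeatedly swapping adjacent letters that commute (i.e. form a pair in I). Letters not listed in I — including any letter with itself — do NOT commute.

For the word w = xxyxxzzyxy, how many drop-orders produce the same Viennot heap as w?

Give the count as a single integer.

drop 0:x onto floor
drop 1:x onto {0:x}
drop 2:y onto floor
drop 3:x onto {1:x}
drop 4:x onto {3:x}
drop 5:z onto {2:y, 4:x}
drop 6:z onto {5:z}
drop 7:y onto {6:z}
drop 8:x onto {6:z}
drop 9:y onto {7:y}
ground layer = {0:x, 2:y}
drop-orders for the pieces not yet dropped (sum over which currently-grounded one goes next):
  1 to go: {8} 1  {9} 1
  2 to go: {7,9} 1  {8,9} 2
  3 to go: {7,8,9} 3
  4 to go: {6,7,8,9} 3
  5 to go: {5,6,7,8,9} 3
  6 to go: {2,5,6,7,8,9} 3  {4,5,6,7,8,9} 3
  7 to go: {2,4,5,6,7,8,9} 6  {3,4,5,6,7,8,9} 3
  8 to go: {1,3,4,5,6,7,8,9} 3  {2,3,4,5,6,7,8,9} 9
  if 0:x drops first: 12 orders
  if 2:y drops first: 3 orders
heap linearizations: 15

15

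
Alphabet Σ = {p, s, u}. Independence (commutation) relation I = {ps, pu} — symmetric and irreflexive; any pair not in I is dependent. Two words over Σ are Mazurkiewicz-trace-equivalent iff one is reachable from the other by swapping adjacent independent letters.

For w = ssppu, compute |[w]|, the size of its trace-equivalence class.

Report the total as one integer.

10

0(s) covers ∅
1(s) covers 0:s
2(p) covers ∅
3(p) covers 2:p
4(u) covers 1:s
floor of heap: 0:s, 2:p
completions by unplaced set U, small U first (add the entries for U minus each lowest piece of U):
  |U|=1: {3}:1  {4}:1
  |U|=2: {1,4}:1  {2,3}:1  {3,4}:2
  |U|=3: {0,1,4}:1  {1,3,4}:3  {2,3,4}:3
  start at 0(s): 6
  start at 2(p): 4
sum over floor = 10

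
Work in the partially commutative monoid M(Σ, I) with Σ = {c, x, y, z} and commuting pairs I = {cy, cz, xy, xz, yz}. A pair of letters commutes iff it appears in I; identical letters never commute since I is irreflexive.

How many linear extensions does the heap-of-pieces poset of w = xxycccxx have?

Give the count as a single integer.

#0=x has no predecessor
#1=x depends on [0:x]
#2=y has no predecessor
#3=c depends on [1:x]
#4=c depends on [3:c]
#5=c depends on [4:c]
#6=x depends on [5:c]
#7=x depends on [6:x]
sources: [0:x, 2:y]
N(rest) = Σ N(rest − s) over sources s of rest; N(one piece) = 1:
  size 1 → [2]=1  [7]=1
  size 2 → [2,7]=2  [6,7]=1
  size 3 → [2,6,7]=3  [5,6,7]=1
  size 4 → [2,5,6,7]=4  [4,5,6,7]=1
  size 5 → [2,4,5,6,7]=5  [3,4,5,6,7]=1
  size 6 → [1,3,4,5,6,7]=1  [2,3,4,5,6,7]=6
  first=0(x) contributes 7
  first=2(y) contributes 1
|[w]| = 8

8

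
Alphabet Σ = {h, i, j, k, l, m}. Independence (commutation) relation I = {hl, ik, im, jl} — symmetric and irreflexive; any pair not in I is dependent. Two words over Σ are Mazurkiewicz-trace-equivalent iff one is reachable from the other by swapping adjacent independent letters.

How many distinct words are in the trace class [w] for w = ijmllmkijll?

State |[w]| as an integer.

piece 0:i — minimal
piece 1:j rests on {0:i}
piece 2:m rests on {1:j}
piece 3:l rests on {2:m}
piece 4:l rests on {3:l}
piece 5:m rests on {4:l}
piece 6:k rests on {5:m}
piece 7:i rests on {4:l}
piece 8:j rests on {6:k, 7:i}
piece 9:l rests on {6:k, 7:i}
piece 10:l rests on {9:l}
minimal pieces: {0:i}
ways to finish when only these pieces remain (= sum over removing one remaining piece with nothing left below it):
  1 left: {8}→1  {10}→1
  2 left: {8,10}→2  {9,10}→1
  3 left: {8,9,10}→3
  4 left: {6,8,9,10}→3  {7,8,9,10}→3
  5 left: {5,6,8,9,10}→3  {6,7,8,9,10}→6
  6 left: {5,6,7,8,9,10}→9
  7 left: {4,5,6,7,8,9,10}→9
  8 left: {3,4,5,6,7,8,9,10}→9
  9 left: {2,3,4,5,6,7,8,9,10}→9
  placing 0:i first → 9 extensions

9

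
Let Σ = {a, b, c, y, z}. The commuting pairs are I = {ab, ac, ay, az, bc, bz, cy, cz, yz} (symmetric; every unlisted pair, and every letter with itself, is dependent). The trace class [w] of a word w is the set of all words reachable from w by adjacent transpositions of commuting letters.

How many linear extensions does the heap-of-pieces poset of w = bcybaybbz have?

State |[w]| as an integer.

piece 0:b — minimal
piece 1:c — minimal
piece 2:y rests on {0:b}
piece 3:b rests on {2:y}
piece 4:a — minimal
piece 5:y rests on {3:b}
piece 6:b rests on {5:y}
piece 7:b rests on {6:b}
piece 8:z — minimal
minimal pieces: {0:b, 1:c, 4:a, 8:z}
ways to finish when only these pieces remain (= sum over removing one remaining piece with nothing left below it):
  1 left: {1}→1  {4}→1  {7}→1  {8}→1
  2 left: {1,4}→2  {1,7}→2  {1,8}→2  {4,7}→2  {4,8}→2  {6,7}→1  {7,8}→2
  3 left: {1,4,7}→6  {1,4,8}→6  {1,6,7}→3  {1,7,8}→6  {4,6,7}→3  {4,7,8}→6  {5,6,7}→1  {6,7,8}→3
  4 left: {1,4,6,7}→12  {1,4,7,8}→24  {1,5,6,7}→4  {1,6,7,8}→12  {3,5,6,7}→1  {4,5,6,7}→4  {4,6,7,8}→12  {5,6,7,8}→4
  5 left: {1,3,5,6,7}→5  {1,4,5,6,7}→20  {1,4,6,7,8}→60  {1,5,6,7,8}→20  {2,3,5,6,7}→1  {3,4,5,6,7}→5  {3,5,6,7,8}→5  {4,5,6,7,8}→20
  6 left: {0,2,3,5,6,7}→1  {1,2,3,5,6,7}→6  {1,3,4,5,6,7}→30  {1,3,5,6,7,8}→30  {1,4,5,6,7,8}→120  {2,3,4,5,6,7}→6  {2,3,5,6,7,8}→6  {3,4,5,6,7,8}→30
  7 left: {0,1,2,3,5,6,7}→7  {0,2,3,4,5,6,7}→7  {0,2,3,5,6,7,8}→7  {1,2,3,4,5,6,7}→42  {1,2,3,5,6,7,8}→42  {1,3,4,5,6,7,8}→210  {2,3,4,5,6,7,8}→42
  placing 0:b first → 336 extensions
  placing 1:c first → 56 extensions
  placing 4:a first → 56 extensions
  placing 8:z first → 56 extensions
total linear extensions = 504

504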